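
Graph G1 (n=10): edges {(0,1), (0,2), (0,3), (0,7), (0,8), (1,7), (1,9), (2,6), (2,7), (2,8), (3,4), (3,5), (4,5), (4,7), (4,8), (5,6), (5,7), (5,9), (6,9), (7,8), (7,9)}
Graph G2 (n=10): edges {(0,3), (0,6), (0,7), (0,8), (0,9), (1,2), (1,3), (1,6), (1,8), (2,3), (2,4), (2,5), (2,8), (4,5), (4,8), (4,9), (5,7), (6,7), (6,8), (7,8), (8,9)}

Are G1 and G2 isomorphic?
Yes, isomorphic

The graphs are isomorphic.
One valid mapping φ: V(G1) → V(G2): 0→0, 1→9, 2→7, 3→3, 4→1, 5→2, 6→5, 7→8, 8→6, 9→4

Verify φ preserves adjacency — for each edge of G1, its image is an edge of G2:
  (0,1) → (φ(0),φ(1)) = (0,9) ∈ E(G2) ✓
  (0,2) → (φ(0),φ(2)) = (0,7) ∈ E(G2) ✓
  (0,3) → (φ(0),φ(3)) = (0,3) ∈ E(G2) ✓
  (0,7) → (φ(0),φ(7)) = (0,8) ∈ E(G2) ✓
  (0,8) → (φ(0),φ(8)) = (0,6) ∈ E(G2) ✓
  (1,7) → (φ(1),φ(7)) = (8,9) ∈ E(G2) ✓
  (1,9) → (φ(1),φ(9)) = (4,9) ∈ E(G2) ✓
  (2,6) → (φ(2),φ(6)) = (5,7) ∈ E(G2) ✓
  (2,7) → (φ(2),φ(7)) = (7,8) ∈ E(G2) ✓
  (2,8) → (φ(2),φ(8)) = (6,7) ∈ E(G2) ✓
  (3,4) → (φ(3),φ(4)) = (1,3) ∈ E(G2) ✓
  (3,5) → (φ(3),φ(5)) = (2,3) ∈ E(G2) ✓
  (4,5) → (φ(4),φ(5)) = (1,2) ∈ E(G2) ✓
  (4,7) → (φ(4),φ(7)) = (1,8) ∈ E(G2) ✓
  (4,8) → (φ(4),φ(8)) = (1,6) ∈ E(G2) ✓
  (5,6) → (φ(5),φ(6)) = (2,5) ∈ E(G2) ✓
  (5,7) → (φ(5),φ(7)) = (2,8) ∈ E(G2) ✓
  (5,9) → (φ(5),φ(9)) = (2,4) ∈ E(G2) ✓
  (6,9) → (φ(6),φ(9)) = (4,5) ∈ E(G2) ✓
  (7,8) → (φ(7),φ(8)) = (6,8) ∈ E(G2) ✓
  (7,9) → (φ(7),φ(9)) = (4,8) ∈ E(G2) ✓
All 21 edges of G1 map to edges of G2, and |E(G1)| = |E(G2)| = 21, so φ is a bijection on edges as well as vertices. Hence G1 ≅ G2.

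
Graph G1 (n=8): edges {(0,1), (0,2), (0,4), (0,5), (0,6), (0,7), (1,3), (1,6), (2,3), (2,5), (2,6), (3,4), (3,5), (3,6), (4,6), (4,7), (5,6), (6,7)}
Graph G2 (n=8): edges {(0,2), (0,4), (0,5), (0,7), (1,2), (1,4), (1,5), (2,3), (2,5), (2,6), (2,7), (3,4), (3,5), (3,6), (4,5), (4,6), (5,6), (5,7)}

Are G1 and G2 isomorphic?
Yes, isomorphic

The graphs are isomorphic.
One valid mapping φ: V(G1) → V(G2): 0→2, 1→1, 2→3, 3→4, 4→0, 5→6, 6→5, 7→7

Verify φ preserves adjacency — for each edge of G1, its image is an edge of G2:
  (0,1) → (φ(0),φ(1)) = (1,2) ∈ E(G2) ✓
  (0,2) → (φ(0),φ(2)) = (2,3) ∈ E(G2) ✓
  (0,4) → (φ(0),φ(4)) = (0,2) ∈ E(G2) ✓
  (0,5) → (φ(0),φ(5)) = (2,6) ∈ E(G2) ✓
  (0,6) → (φ(0),φ(6)) = (2,5) ∈ E(G2) ✓
  (0,7) → (φ(0),φ(7)) = (2,7) ∈ E(G2) ✓
  (1,3) → (φ(1),φ(3)) = (1,4) ∈ E(G2) ✓
  (1,6) → (φ(1),φ(6)) = (1,5) ∈ E(G2) ✓
  (2,3) → (φ(2),φ(3)) = (3,4) ∈ E(G2) ✓
  (2,5) → (φ(2),φ(5)) = (3,6) ∈ E(G2) ✓
  (2,6) → (φ(2),φ(6)) = (3,5) ∈ E(G2) ✓
  (3,4) → (φ(3),φ(4)) = (0,4) ∈ E(G2) ✓
  (3,5) → (φ(3),φ(5)) = (4,6) ∈ E(G2) ✓
  (3,6) → (φ(3),φ(6)) = (4,5) ∈ E(G2) ✓
  (4,6) → (φ(4),φ(6)) = (0,5) ∈ E(G2) ✓
  (4,7) → (φ(4),φ(7)) = (0,7) ∈ E(G2) ✓
  (5,6) → (φ(5),φ(6)) = (5,6) ∈ E(G2) ✓
  (6,7) → (φ(6),φ(7)) = (5,7) ∈ E(G2) ✓
All 18 edges of G1 map to edges of G2, and |E(G1)| = |E(G2)| = 18, so φ is a bijection on edges as well as vertices. Hence G1 ≅ G2.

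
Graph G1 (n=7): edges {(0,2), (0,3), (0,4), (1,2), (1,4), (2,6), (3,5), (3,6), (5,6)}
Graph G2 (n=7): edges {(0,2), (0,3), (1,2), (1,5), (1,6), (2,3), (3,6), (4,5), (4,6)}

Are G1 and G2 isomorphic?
Yes, isomorphic

The graphs are isomorphic.
One valid mapping φ: V(G1) → V(G2): 0→1, 1→4, 2→6, 3→2, 4→5, 5→0, 6→3

Verify φ preserves adjacency — for each edge of G1, its image is an edge of G2:
  (0,2) → (φ(0),φ(2)) = (1,6) ∈ E(G2) ✓
  (0,3) → (φ(0),φ(3)) = (1,2) ∈ E(G2) ✓
  (0,4) → (φ(0),φ(4)) = (1,5) ∈ E(G2) ✓
  (1,2) → (φ(1),φ(2)) = (4,6) ∈ E(G2) ✓
  (1,4) → (φ(1),φ(4)) = (4,5) ∈ E(G2) ✓
  (2,6) → (φ(2),φ(6)) = (3,6) ∈ E(G2) ✓
  (3,5) → (φ(3),φ(5)) = (0,2) ∈ E(G2) ✓
  (3,6) → (φ(3),φ(6)) = (2,3) ∈ E(G2) ✓
  (5,6) → (φ(5),φ(6)) = (0,3) ∈ E(G2) ✓
All 9 edges of G1 map to edges of G2, and |E(G1)| = |E(G2)| = 9, so φ is a bijection on edges as well as vertices. Hence G1 ≅ G2.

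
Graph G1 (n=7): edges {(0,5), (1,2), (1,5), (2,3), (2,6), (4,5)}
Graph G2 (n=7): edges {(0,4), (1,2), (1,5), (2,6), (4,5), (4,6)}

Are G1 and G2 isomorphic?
No, not isomorphic

The graphs are NOT isomorphic.

Connected components of G1: 1 component(s) with vertex sets [[0, 1, 2, 3, 4, 5, 6]], sizes [7].
Connected components of G2: 2 component(s) with vertex sets [[3], [0, 1, 2, 4, 5, 6]], sizes [1, 6].
The number of connected components (and the multiset of component sizes) is an isomorphism invariant — an isomorphism maps each component of G1 bijectively onto a component of G2. Since G1 has 1 component(s) and G2 has 2, they cannot be isomorphic.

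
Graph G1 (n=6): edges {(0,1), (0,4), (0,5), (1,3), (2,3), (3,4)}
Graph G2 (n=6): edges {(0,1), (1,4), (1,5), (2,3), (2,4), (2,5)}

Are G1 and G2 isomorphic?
Yes, isomorphic

The graphs are isomorphic.
One valid mapping φ: V(G1) → V(G2): 0→1, 1→5, 2→3, 3→2, 4→4, 5→0

Verify φ preserves adjacency — for each edge of G1, its image is an edge of G2:
  (0,1) → (φ(0),φ(1)) = (1,5) ∈ E(G2) ✓
  (0,4) → (φ(0),φ(4)) = (1,4) ∈ E(G2) ✓
  (0,5) → (φ(0),φ(5)) = (0,1) ∈ E(G2) ✓
  (1,3) → (φ(1),φ(3)) = (2,5) ∈ E(G2) ✓
  (2,3) → (φ(2),φ(3)) = (2,3) ∈ E(G2) ✓
  (3,4) → (φ(3),φ(4)) = (2,4) ∈ E(G2) ✓
All 6 edges of G1 map to edges of G2, and |E(G1)| = |E(G2)| = 6, so φ is a bijection on edges as well as vertices. Hence G1 ≅ G2.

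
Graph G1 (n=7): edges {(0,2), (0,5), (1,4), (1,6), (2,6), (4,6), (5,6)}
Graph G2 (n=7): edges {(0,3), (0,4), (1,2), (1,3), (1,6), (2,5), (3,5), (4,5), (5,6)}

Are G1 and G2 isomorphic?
No, not isomorphic

The graphs are NOT isomorphic.

Connected components of G1: 2 component(s) with vertex sets [[3], [0, 1, 2, 4, 5, 6]], sizes [1, 6].
Connected components of G2: 1 component(s) with vertex sets [[0, 1, 2, 3, 4, 5, 6]], sizes [7].
The number of connected components (and the multiset of component sizes) is an isomorphism invariant — an isomorphism maps each component of G1 bijectively onto a component of G2. Since G1 has 2 component(s) and G2 has 1, they cannot be isomorphic.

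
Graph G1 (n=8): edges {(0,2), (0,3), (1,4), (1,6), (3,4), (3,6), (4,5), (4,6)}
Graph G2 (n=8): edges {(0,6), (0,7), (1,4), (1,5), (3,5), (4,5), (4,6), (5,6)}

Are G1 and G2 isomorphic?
Yes, isomorphic

The graphs are isomorphic.
One valid mapping φ: V(G1) → V(G2): 0→0, 1→1, 2→7, 3→6, 4→5, 5→3, 6→4, 7→2

Verify φ preserves adjacency — for each edge of G1, its image is an edge of G2:
  (0,2) → (φ(0),φ(2)) = (0,7) ∈ E(G2) ✓
  (0,3) → (φ(0),φ(3)) = (0,6) ∈ E(G2) ✓
  (1,4) → (φ(1),φ(4)) = (1,5) ∈ E(G2) ✓
  (1,6) → (φ(1),φ(6)) = (1,4) ∈ E(G2) ✓
  (3,4) → (φ(3),φ(4)) = (5,6) ∈ E(G2) ✓
  (3,6) → (φ(3),φ(6)) = (4,6) ∈ E(G2) ✓
  (4,5) → (φ(4),φ(5)) = (3,5) ∈ E(G2) ✓
  (4,6) → (φ(4),φ(6)) = (4,5) ∈ E(G2) ✓
All 8 edges of G1 map to edges of G2, and |E(G1)| = |E(G2)| = 8, so φ is a bijection on edges as well as vertices. Hence G1 ≅ G2.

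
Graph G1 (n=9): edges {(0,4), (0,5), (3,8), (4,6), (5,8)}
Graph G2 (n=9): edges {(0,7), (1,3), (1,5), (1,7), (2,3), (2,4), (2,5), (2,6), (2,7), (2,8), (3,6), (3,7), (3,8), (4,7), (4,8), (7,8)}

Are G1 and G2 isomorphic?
No, not isomorphic

The graphs are NOT isomorphic.

Degrees in G1: deg(0)=2, deg(1)=0, deg(2)=0, deg(3)=1, deg(4)=2, deg(5)=2, deg(6)=1, deg(7)=0, deg(8)=2.
Sorted degree sequence of G1: [2, 2, 2, 2, 1, 1, 0, 0, 0].
Degrees in G2: deg(0)=1, deg(1)=3, deg(2)=6, deg(3)=5, deg(4)=3, deg(5)=2, deg(6)=2, deg(7)=6, deg(8)=4.
Sorted degree sequence of G2: [6, 6, 5, 4, 3, 3, 2, 2, 1].
The (sorted) degree sequence is an isomorphism invariant, so since G1 and G2 have different degree sequences they cannot be isomorphic.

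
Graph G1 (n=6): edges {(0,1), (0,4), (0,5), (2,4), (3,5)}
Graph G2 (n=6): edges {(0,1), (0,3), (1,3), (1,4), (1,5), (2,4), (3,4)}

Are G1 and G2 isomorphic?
No, not isomorphic

The graphs are NOT isomorphic.

Counting triangles (3-cliques): G1 has 0, G2 has 2.
Triangle count is an isomorphism invariant, so differing triangle counts rule out isomorphism.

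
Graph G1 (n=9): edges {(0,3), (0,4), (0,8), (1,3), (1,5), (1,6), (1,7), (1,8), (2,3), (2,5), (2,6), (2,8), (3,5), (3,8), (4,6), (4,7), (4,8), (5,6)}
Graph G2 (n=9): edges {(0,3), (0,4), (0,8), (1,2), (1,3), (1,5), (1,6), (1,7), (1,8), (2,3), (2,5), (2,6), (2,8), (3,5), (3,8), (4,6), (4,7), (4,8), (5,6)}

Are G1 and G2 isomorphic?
No, not isomorphic

The graphs are NOT isomorphic.

Counting edges: G1 has 18 edge(s); G2 has 19 edge(s).
Edge count is an isomorphism invariant (a bijection on vertices induces a bijection on edges), so differing edge counts rule out isomorphism.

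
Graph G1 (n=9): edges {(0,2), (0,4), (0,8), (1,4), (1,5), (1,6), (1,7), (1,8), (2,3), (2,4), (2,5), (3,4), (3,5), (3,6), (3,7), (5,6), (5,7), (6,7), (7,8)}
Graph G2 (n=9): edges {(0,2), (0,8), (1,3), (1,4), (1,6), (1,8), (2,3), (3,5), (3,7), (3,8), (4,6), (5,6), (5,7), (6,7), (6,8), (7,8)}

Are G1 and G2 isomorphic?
No, not isomorphic

The graphs are NOT isomorphic.

Counting triangles (3-cliques): G1 has 11, G2 has 7.
Triangle count is an isomorphism invariant, so differing triangle counts rule out isomorphism.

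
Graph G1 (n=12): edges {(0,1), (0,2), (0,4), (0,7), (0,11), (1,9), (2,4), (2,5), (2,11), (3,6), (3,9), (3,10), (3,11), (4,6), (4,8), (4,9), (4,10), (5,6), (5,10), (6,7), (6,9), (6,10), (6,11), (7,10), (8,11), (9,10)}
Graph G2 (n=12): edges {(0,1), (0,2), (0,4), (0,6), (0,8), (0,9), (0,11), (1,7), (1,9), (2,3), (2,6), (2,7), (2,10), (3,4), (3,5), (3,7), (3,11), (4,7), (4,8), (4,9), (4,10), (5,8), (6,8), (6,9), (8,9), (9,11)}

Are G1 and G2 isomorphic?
Yes, isomorphic

The graphs are isomorphic.
One valid mapping φ: V(G1) → V(G2): 0→3, 1→5, 2→7, 3→6, 4→4, 5→1, 6→0, 7→11, 8→10, 9→8, 10→9, 11→2

Verify φ preserves adjacency — for each edge of G1, its image is an edge of G2:
  (0,1) → (φ(0),φ(1)) = (3,5) ∈ E(G2) ✓
  (0,2) → (φ(0),φ(2)) = (3,7) ∈ E(G2) ✓
  (0,4) → (φ(0),φ(4)) = (3,4) ∈ E(G2) ✓
  (0,7) → (φ(0),φ(7)) = (3,11) ∈ E(G2) ✓
  (0,11) → (φ(0),φ(11)) = (2,3) ∈ E(G2) ✓
  (1,9) → (φ(1),φ(9)) = (5,8) ∈ E(G2) ✓
  (2,4) → (φ(2),φ(4)) = (4,7) ∈ E(G2) ✓
  (2,5) → (φ(2),φ(5)) = (1,7) ∈ E(G2) ✓
  (2,11) → (φ(2),φ(11)) = (2,7) ∈ E(G2) ✓
  (3,6) → (φ(3),φ(6)) = (0,6) ∈ E(G2) ✓
  (3,9) → (φ(3),φ(9)) = (6,8) ∈ E(G2) ✓
  (3,10) → (φ(3),φ(10)) = (6,9) ∈ E(G2) ✓
  (3,11) → (φ(3),φ(11)) = (2,6) ∈ E(G2) ✓
  (4,6) → (φ(4),φ(6)) = (0,4) ∈ E(G2) ✓
  (4,8) → (φ(4),φ(8)) = (4,10) ∈ E(G2) ✓
  (4,9) → (φ(4),φ(9)) = (4,8) ∈ E(G2) ✓
  (4,10) → (φ(4),φ(10)) = (4,9) ∈ E(G2) ✓
  (5,6) → (φ(5),φ(6)) = (0,1) ∈ E(G2) ✓
  (5,10) → (φ(5),φ(10)) = (1,9) ∈ E(G2) ✓
  (6,7) → (φ(6),φ(7)) = (0,11) ∈ E(G2) ✓
  (6,9) → (φ(6),φ(9)) = (0,8) ∈ E(G2) ✓
  (6,10) → (φ(6),φ(10)) = (0,9) ∈ E(G2) ✓
  (6,11) → (φ(6),φ(11)) = (0,2) ∈ E(G2) ✓
  (7,10) → (φ(7),φ(10)) = (9,11) ∈ E(G2) ✓
  (8,11) → (φ(8),φ(11)) = (2,10) ∈ E(G2) ✓
  (9,10) → (φ(9),φ(10)) = (8,9) ∈ E(G2) ✓
All 26 edges of G1 map to edges of G2, and |E(G1)| = |E(G2)| = 26, so φ is a bijection on edges as well as vertices. Hence G1 ≅ G2.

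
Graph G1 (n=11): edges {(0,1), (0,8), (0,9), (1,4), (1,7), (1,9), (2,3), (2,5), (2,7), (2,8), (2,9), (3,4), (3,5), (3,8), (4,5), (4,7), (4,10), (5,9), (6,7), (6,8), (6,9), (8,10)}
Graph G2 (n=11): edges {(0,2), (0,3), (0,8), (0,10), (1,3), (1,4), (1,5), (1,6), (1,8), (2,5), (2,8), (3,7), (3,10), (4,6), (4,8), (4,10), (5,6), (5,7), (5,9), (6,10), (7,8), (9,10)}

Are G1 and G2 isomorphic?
Yes, isomorphic

The graphs are isomorphic.
One valid mapping φ: V(G1) → V(G2): 0→2, 1→0, 2→1, 3→6, 4→10, 5→4, 6→7, 7→3, 8→5, 9→8, 10→9

Verify φ preserves adjacency — for each edge of G1, its image is an edge of G2:
  (0,1) → (φ(0),φ(1)) = (0,2) ∈ E(G2) ✓
  (0,8) → (φ(0),φ(8)) = (2,5) ∈ E(G2) ✓
  (0,9) → (φ(0),φ(9)) = (2,8) ∈ E(G2) ✓
  (1,4) → (φ(1),φ(4)) = (0,10) ∈ E(G2) ✓
  (1,7) → (φ(1),φ(7)) = (0,3) ∈ E(G2) ✓
  (1,9) → (φ(1),φ(9)) = (0,8) ∈ E(G2) ✓
  (2,3) → (φ(2),φ(3)) = (1,6) ∈ E(G2) ✓
  (2,5) → (φ(2),φ(5)) = (1,4) ∈ E(G2) ✓
  (2,7) → (φ(2),φ(7)) = (1,3) ∈ E(G2) ✓
  (2,8) → (φ(2),φ(8)) = (1,5) ∈ E(G2) ✓
  (2,9) → (φ(2),φ(9)) = (1,8) ∈ E(G2) ✓
  (3,4) → (φ(3),φ(4)) = (6,10) ∈ E(G2) ✓
  (3,5) → (φ(3),φ(5)) = (4,6) ∈ E(G2) ✓
  (3,8) → (φ(3),φ(8)) = (5,6) ∈ E(G2) ✓
  (4,5) → (φ(4),φ(5)) = (4,10) ∈ E(G2) ✓
  (4,7) → (φ(4),φ(7)) = (3,10) ∈ E(G2) ✓
  (4,10) → (φ(4),φ(10)) = (9,10) ∈ E(G2) ✓
  (5,9) → (φ(5),φ(9)) = (4,8) ∈ E(G2) ✓
  (6,7) → (φ(6),φ(7)) = (3,7) ∈ E(G2) ✓
  (6,8) → (φ(6),φ(8)) = (5,7) ∈ E(G2) ✓
  (6,9) → (φ(6),φ(9)) = (7,8) ∈ E(G2) ✓
  (8,10) → (φ(8),φ(10)) = (5,9) ∈ E(G2) ✓
All 22 edges of G1 map to edges of G2, and |E(G1)| = |E(G2)| = 22, so φ is a bijection on edges as well as vertices. Hence G1 ≅ G2.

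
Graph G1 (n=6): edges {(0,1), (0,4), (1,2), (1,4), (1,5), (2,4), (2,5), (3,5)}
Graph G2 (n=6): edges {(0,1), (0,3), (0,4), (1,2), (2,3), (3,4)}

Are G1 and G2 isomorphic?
No, not isomorphic

The graphs are NOT isomorphic.

Degrees in G1: deg(0)=2, deg(1)=4, deg(2)=3, deg(3)=1, deg(4)=3, deg(5)=3.
Sorted degree sequence of G1: [4, 3, 3, 3, 2, 1].
Degrees in G2: deg(0)=3, deg(1)=2, deg(2)=2, deg(3)=3, deg(4)=2, deg(5)=0.
Sorted degree sequence of G2: [3, 3, 2, 2, 2, 0].
The (sorted) degree sequence is an isomorphism invariant, so since G1 and G2 have different degree sequences they cannot be isomorphic.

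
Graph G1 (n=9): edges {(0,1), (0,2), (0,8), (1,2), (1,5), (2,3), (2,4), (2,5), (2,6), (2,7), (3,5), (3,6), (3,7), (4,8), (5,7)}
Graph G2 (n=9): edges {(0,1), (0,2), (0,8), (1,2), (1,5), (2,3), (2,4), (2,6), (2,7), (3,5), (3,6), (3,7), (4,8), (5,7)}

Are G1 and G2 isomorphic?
No, not isomorphic

The graphs are NOT isomorphic.

Counting edges: G1 has 15 edge(s); G2 has 14 edge(s).
Edge count is an isomorphism invariant (a bijection on vertices induces a bijection on edges), so differing edge counts rule out isomorphism.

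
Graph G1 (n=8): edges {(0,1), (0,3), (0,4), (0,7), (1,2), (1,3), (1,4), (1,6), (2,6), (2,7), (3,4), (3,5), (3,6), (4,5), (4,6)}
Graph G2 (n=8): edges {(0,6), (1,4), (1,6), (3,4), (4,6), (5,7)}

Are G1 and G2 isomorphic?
No, not isomorphic

The graphs are NOT isomorphic.

Connected components of G1: 1 component(s) with vertex sets [[0, 1, 2, 3, 4, 5, 6, 7]], sizes [8].
Connected components of G2: 3 component(s) with vertex sets [[2], [5, 7], [0, 1, 3, 4, 6]], sizes [1, 2, 5].
The number of connected components (and the multiset of component sizes) is an isomorphism invariant — an isomorphism maps each component of G1 bijectively onto a component of G2. Since G1 has 1 component(s) and G2 has 3, they cannot be isomorphic.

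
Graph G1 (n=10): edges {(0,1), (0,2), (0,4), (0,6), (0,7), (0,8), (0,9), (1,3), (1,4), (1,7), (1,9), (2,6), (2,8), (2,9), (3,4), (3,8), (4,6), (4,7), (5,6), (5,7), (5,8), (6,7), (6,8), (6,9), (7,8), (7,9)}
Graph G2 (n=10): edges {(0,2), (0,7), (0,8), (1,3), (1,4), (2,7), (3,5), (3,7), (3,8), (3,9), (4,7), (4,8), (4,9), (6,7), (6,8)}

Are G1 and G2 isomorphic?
No, not isomorphic

The graphs are NOT isomorphic.

Counting triangles (3-cliques): G1 has 24, G2 has 1.
Triangle count is an isomorphism invariant, so differing triangle counts rule out isomorphism.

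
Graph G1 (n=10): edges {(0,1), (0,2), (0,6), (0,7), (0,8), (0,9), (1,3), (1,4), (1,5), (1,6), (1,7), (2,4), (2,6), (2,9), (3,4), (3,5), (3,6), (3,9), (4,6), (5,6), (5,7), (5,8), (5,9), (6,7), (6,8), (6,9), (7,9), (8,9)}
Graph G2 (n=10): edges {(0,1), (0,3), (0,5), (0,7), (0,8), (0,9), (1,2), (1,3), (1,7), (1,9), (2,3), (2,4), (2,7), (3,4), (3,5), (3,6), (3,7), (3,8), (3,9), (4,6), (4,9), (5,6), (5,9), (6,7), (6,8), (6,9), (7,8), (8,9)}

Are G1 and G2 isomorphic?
Yes, isomorphic

The graphs are isomorphic.
One valid mapping φ: V(G1) → V(G2): 0→6, 1→7, 2→4, 3→1, 4→2, 5→0, 6→3, 7→8, 8→5, 9→9

Verify φ preserves adjacency — for each edge of G1, its image is an edge of G2:
  (0,1) → (φ(0),φ(1)) = (6,7) ∈ E(G2) ✓
  (0,2) → (φ(0),φ(2)) = (4,6) ∈ E(G2) ✓
  (0,6) → (φ(0),φ(6)) = (3,6) ∈ E(G2) ✓
  (0,7) → (φ(0),φ(7)) = (6,8) ∈ E(G2) ✓
  (0,8) → (φ(0),φ(8)) = (5,6) ∈ E(G2) ✓
  (0,9) → (φ(0),φ(9)) = (6,9) ∈ E(G2) ✓
  (1,3) → (φ(1),φ(3)) = (1,7) ∈ E(G2) ✓
  (1,4) → (φ(1),φ(4)) = (2,7) ∈ E(G2) ✓
  (1,5) → (φ(1),φ(5)) = (0,7) ∈ E(G2) ✓
  (1,6) → (φ(1),φ(6)) = (3,7) ∈ E(G2) ✓
  (1,7) → (φ(1),φ(7)) = (7,8) ∈ E(G2) ✓
  (2,4) → (φ(2),φ(4)) = (2,4) ∈ E(G2) ✓
  (2,6) → (φ(2),φ(6)) = (3,4) ∈ E(G2) ✓
  (2,9) → (φ(2),φ(9)) = (4,9) ∈ E(G2) ✓
  (3,4) → (φ(3),φ(4)) = (1,2) ∈ E(G2) ✓
  (3,5) → (φ(3),φ(5)) = (0,1) ∈ E(G2) ✓
  (3,6) → (φ(3),φ(6)) = (1,3) ∈ E(G2) ✓
  (3,9) → (φ(3),φ(9)) = (1,9) ∈ E(G2) ✓
  (4,6) → (φ(4),φ(6)) = (2,3) ∈ E(G2) ✓
  (5,6) → (φ(5),φ(6)) = (0,3) ∈ E(G2) ✓
  (5,7) → (φ(5),φ(7)) = (0,8) ∈ E(G2) ✓
  (5,8) → (φ(5),φ(8)) = (0,5) ∈ E(G2) ✓
  (5,9) → (φ(5),φ(9)) = (0,9) ∈ E(G2) ✓
  (6,7) → (φ(6),φ(7)) = (3,8) ∈ E(G2) ✓
  (6,8) → (φ(6),φ(8)) = (3,5) ∈ E(G2) ✓
  (6,9) → (φ(6),φ(9)) = (3,9) ∈ E(G2) ✓
  (7,9) → (φ(7),φ(9)) = (8,9) ∈ E(G2) ✓
  (8,9) → (φ(8),φ(9)) = (5,9) ∈ E(G2) ✓
All 28 edges of G1 map to edges of G2, and |E(G1)| = |E(G2)| = 28, so φ is a bijection on edges as well as vertices. Hence G1 ≅ G2.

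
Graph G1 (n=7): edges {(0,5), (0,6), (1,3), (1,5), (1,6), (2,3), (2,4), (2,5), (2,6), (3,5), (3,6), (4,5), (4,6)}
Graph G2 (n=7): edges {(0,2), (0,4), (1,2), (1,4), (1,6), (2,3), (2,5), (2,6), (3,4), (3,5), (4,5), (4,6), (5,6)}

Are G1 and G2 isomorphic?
Yes, isomorphic

The graphs are isomorphic.
One valid mapping φ: V(G1) → V(G2): 0→0, 1→3, 2→6, 3→5, 4→1, 5→4, 6→2

Verify φ preserves adjacency — for each edge of G1, its image is an edge of G2:
  (0,5) → (φ(0),φ(5)) = (0,4) ∈ E(G2) ✓
  (0,6) → (φ(0),φ(6)) = (0,2) ∈ E(G2) ✓
  (1,3) → (φ(1),φ(3)) = (3,5) ∈ E(G2) ✓
  (1,5) → (φ(1),φ(5)) = (3,4) ∈ E(G2) ✓
  (1,6) → (φ(1),φ(6)) = (2,3) ∈ E(G2) ✓
  (2,3) → (φ(2),φ(3)) = (5,6) ∈ E(G2) ✓
  (2,4) → (φ(2),φ(4)) = (1,6) ∈ E(G2) ✓
  (2,5) → (φ(2),φ(5)) = (4,6) ∈ E(G2) ✓
  (2,6) → (φ(2),φ(6)) = (2,6) ∈ E(G2) ✓
  (3,5) → (φ(3),φ(5)) = (4,5) ∈ E(G2) ✓
  (3,6) → (φ(3),φ(6)) = (2,5) ∈ E(G2) ✓
  (4,5) → (φ(4),φ(5)) = (1,4) ∈ E(G2) ✓
  (4,6) → (φ(4),φ(6)) = (1,2) ∈ E(G2) ✓
All 13 edges of G1 map to edges of G2, and |E(G1)| = |E(G2)| = 13, so φ is a bijection on edges as well as vertices. Hence G1 ≅ G2.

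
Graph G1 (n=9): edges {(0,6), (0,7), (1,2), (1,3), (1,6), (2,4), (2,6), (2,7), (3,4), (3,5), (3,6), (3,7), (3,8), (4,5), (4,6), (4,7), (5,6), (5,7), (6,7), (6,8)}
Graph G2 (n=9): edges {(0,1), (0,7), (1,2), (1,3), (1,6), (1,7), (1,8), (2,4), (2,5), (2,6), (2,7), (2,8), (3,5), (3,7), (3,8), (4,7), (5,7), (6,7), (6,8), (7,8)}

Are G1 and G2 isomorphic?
Yes, isomorphic

The graphs are isomorphic.
One valid mapping φ: V(G1) → V(G2): 0→0, 1→5, 2→3, 3→2, 4→8, 5→6, 6→7, 7→1, 8→4

Verify φ preserves adjacency — for each edge of G1, its image is an edge of G2:
  (0,6) → (φ(0),φ(6)) = (0,7) ∈ E(G2) ✓
  (0,7) → (φ(0),φ(7)) = (0,1) ∈ E(G2) ✓
  (1,2) → (φ(1),φ(2)) = (3,5) ∈ E(G2) ✓
  (1,3) → (φ(1),φ(3)) = (2,5) ∈ E(G2) ✓
  (1,6) → (φ(1),φ(6)) = (5,7) ∈ E(G2) ✓
  (2,4) → (φ(2),φ(4)) = (3,8) ∈ E(G2) ✓
  (2,6) → (φ(2),φ(6)) = (3,7) ∈ E(G2) ✓
  (2,7) → (φ(2),φ(7)) = (1,3) ∈ E(G2) ✓
  (3,4) → (φ(3),φ(4)) = (2,8) ∈ E(G2) ✓
  (3,5) → (φ(3),φ(5)) = (2,6) ∈ E(G2) ✓
  (3,6) → (φ(3),φ(6)) = (2,7) ∈ E(G2) ✓
  (3,7) → (φ(3),φ(7)) = (1,2) ∈ E(G2) ✓
  (3,8) → (φ(3),φ(8)) = (2,4) ∈ E(G2) ✓
  (4,5) → (φ(4),φ(5)) = (6,8) ∈ E(G2) ✓
  (4,6) → (φ(4),φ(6)) = (7,8) ∈ E(G2) ✓
  (4,7) → (φ(4),φ(7)) = (1,8) ∈ E(G2) ✓
  (5,6) → (φ(5),φ(6)) = (6,7) ∈ E(G2) ✓
  (5,7) → (φ(5),φ(7)) = (1,6) ∈ E(G2) ✓
  (6,7) → (φ(6),φ(7)) = (1,7) ∈ E(G2) ✓
  (6,8) → (φ(6),φ(8)) = (4,7) ∈ E(G2) ✓
All 20 edges of G1 map to edges of G2, and |E(G1)| = |E(G2)| = 20, so φ is a bijection on edges as well as vertices. Hence G1 ≅ G2.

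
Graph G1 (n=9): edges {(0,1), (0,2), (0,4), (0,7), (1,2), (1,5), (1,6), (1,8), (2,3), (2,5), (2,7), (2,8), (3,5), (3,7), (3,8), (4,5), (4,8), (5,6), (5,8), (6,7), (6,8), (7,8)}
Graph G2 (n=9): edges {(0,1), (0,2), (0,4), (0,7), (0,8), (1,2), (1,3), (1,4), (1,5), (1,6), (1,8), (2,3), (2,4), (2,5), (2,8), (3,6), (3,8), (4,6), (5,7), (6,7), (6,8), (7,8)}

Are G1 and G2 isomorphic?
Yes, isomorphic

The graphs are isomorphic.
One valid mapping φ: V(G1) → V(G2): 0→7, 1→0, 2→8, 3→3, 4→5, 5→2, 6→4, 7→6, 8→1

Verify φ preserves adjacency — for each edge of G1, its image is an edge of G2:
  (0,1) → (φ(0),φ(1)) = (0,7) ∈ E(G2) ✓
  (0,2) → (φ(0),φ(2)) = (7,8) ∈ E(G2) ✓
  (0,4) → (φ(0),φ(4)) = (5,7) ∈ E(G2) ✓
  (0,7) → (φ(0),φ(7)) = (6,7) ∈ E(G2) ✓
  (1,2) → (φ(1),φ(2)) = (0,8) ∈ E(G2) ✓
  (1,5) → (φ(1),φ(5)) = (0,2) ∈ E(G2) ✓
  (1,6) → (φ(1),φ(6)) = (0,4) ∈ E(G2) ✓
  (1,8) → (φ(1),φ(8)) = (0,1) ∈ E(G2) ✓
  (2,3) → (φ(2),φ(3)) = (3,8) ∈ E(G2) ✓
  (2,5) → (φ(2),φ(5)) = (2,8) ∈ E(G2) ✓
  (2,7) → (φ(2),φ(7)) = (6,8) ∈ E(G2) ✓
  (2,8) → (φ(2),φ(8)) = (1,8) ∈ E(G2) ✓
  (3,5) → (φ(3),φ(5)) = (2,3) ∈ E(G2) ✓
  (3,7) → (φ(3),φ(7)) = (3,6) ∈ E(G2) ✓
  (3,8) → (φ(3),φ(8)) = (1,3) ∈ E(G2) ✓
  (4,5) → (φ(4),φ(5)) = (2,5) ∈ E(G2) ✓
  (4,8) → (φ(4),φ(8)) = (1,5) ∈ E(G2) ✓
  (5,6) → (φ(5),φ(6)) = (2,4) ∈ E(G2) ✓
  (5,8) → (φ(5),φ(8)) = (1,2) ∈ E(G2) ✓
  (6,7) → (φ(6),φ(7)) = (4,6) ∈ E(G2) ✓
  (6,8) → (φ(6),φ(8)) = (1,4) ∈ E(G2) ✓
  (7,8) → (φ(7),φ(8)) = (1,6) ∈ E(G2) ✓
All 22 edges of G1 map to edges of G2, and |E(G1)| = |E(G2)| = 22, so φ is a bijection on edges as well as vertices. Hence G1 ≅ G2.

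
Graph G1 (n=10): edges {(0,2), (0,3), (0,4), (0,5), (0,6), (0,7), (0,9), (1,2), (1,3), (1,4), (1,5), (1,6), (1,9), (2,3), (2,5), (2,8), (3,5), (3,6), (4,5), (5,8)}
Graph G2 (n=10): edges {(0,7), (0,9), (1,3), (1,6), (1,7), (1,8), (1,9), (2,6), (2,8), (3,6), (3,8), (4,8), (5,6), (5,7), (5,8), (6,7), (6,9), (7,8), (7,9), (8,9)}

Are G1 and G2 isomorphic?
Yes, isomorphic

The graphs are isomorphic.
One valid mapping φ: V(G1) → V(G2): 0→8, 1→6, 2→9, 3→1, 4→5, 5→7, 6→3, 7→4, 8→0, 9→2

Verify φ preserves adjacency — for each edge of G1, its image is an edge of G2:
  (0,2) → (φ(0),φ(2)) = (8,9) ∈ E(G2) ✓
  (0,3) → (φ(0),φ(3)) = (1,8) ∈ E(G2) ✓
  (0,4) → (φ(0),φ(4)) = (5,8) ∈ E(G2) ✓
  (0,5) → (φ(0),φ(5)) = (7,8) ∈ E(G2) ✓
  (0,6) → (φ(0),φ(6)) = (3,8) ∈ E(G2) ✓
  (0,7) → (φ(0),φ(7)) = (4,8) ∈ E(G2) ✓
  (0,9) → (φ(0),φ(9)) = (2,8) ∈ E(G2) ✓
  (1,2) → (φ(1),φ(2)) = (6,9) ∈ E(G2) ✓
  (1,3) → (φ(1),φ(3)) = (1,6) ∈ E(G2) ✓
  (1,4) → (φ(1),φ(4)) = (5,6) ∈ E(G2) ✓
  (1,5) → (φ(1),φ(5)) = (6,7) ∈ E(G2) ✓
  (1,6) → (φ(1),φ(6)) = (3,6) ∈ E(G2) ✓
  (1,9) → (φ(1),φ(9)) = (2,6) ∈ E(G2) ✓
  (2,3) → (φ(2),φ(3)) = (1,9) ∈ E(G2) ✓
  (2,5) → (φ(2),φ(5)) = (7,9) ∈ E(G2) ✓
  (2,8) → (φ(2),φ(8)) = (0,9) ∈ E(G2) ✓
  (3,5) → (φ(3),φ(5)) = (1,7) ∈ E(G2) ✓
  (3,6) → (φ(3),φ(6)) = (1,3) ∈ E(G2) ✓
  (4,5) → (φ(4),φ(5)) = (5,7) ∈ E(G2) ✓
  (5,8) → (φ(5),φ(8)) = (0,7) ∈ E(G2) ✓
All 20 edges of G1 map to edges of G2, and |E(G1)| = |E(G2)| = 20, so φ is a bijection on edges as well as vertices. Hence G1 ≅ G2.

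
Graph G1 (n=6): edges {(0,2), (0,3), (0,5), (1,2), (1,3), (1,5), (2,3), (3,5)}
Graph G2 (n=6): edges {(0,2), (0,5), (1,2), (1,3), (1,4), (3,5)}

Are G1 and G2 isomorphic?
No, not isomorphic

The graphs are NOT isomorphic.

Degrees in G1: deg(0)=3, deg(1)=3, deg(2)=3, deg(3)=4, deg(4)=0, deg(5)=3.
Sorted degree sequence of G1: [4, 3, 3, 3, 3, 0].
Degrees in G2: deg(0)=2, deg(1)=3, deg(2)=2, deg(3)=2, deg(4)=1, deg(5)=2.
Sorted degree sequence of G2: [3, 2, 2, 2, 2, 1].
The (sorted) degree sequence is an isomorphism invariant, so since G1 and G2 have different degree sequences they cannot be isomorphic.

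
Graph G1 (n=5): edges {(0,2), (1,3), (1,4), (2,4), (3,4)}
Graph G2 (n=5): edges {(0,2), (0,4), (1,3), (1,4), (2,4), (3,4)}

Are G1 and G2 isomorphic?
No, not isomorphic

The graphs are NOT isomorphic.

Counting edges: G1 has 5 edge(s); G2 has 6 edge(s).
Edge count is an isomorphism invariant (a bijection on vertices induces a bijection on edges), so differing edge counts rule out isomorphism.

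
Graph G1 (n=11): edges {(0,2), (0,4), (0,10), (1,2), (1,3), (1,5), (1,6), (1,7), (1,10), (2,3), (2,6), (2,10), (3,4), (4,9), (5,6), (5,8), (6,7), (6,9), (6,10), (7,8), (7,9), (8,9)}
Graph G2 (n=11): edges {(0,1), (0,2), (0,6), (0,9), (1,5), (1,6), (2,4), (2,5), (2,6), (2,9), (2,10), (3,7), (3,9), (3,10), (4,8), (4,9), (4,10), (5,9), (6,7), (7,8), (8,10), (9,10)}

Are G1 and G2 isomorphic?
Yes, isomorphic

The graphs are isomorphic.
One valid mapping φ: V(G1) → V(G2): 0→8, 1→9, 2→10, 3→3, 4→7, 5→5, 6→2, 7→0, 8→1, 9→6, 10→4

Verify φ preserves adjacency — for each edge of G1, its image is an edge of G2:
  (0,2) → (φ(0),φ(2)) = (8,10) ∈ E(G2) ✓
  (0,4) → (φ(0),φ(4)) = (7,8) ∈ E(G2) ✓
  (0,10) → (φ(0),φ(10)) = (4,8) ∈ E(G2) ✓
  (1,2) → (φ(1),φ(2)) = (9,10) ∈ E(G2) ✓
  (1,3) → (φ(1),φ(3)) = (3,9) ∈ E(G2) ✓
  (1,5) → (φ(1),φ(5)) = (5,9) ∈ E(G2) ✓
  (1,6) → (φ(1),φ(6)) = (2,9) ∈ E(G2) ✓
  (1,7) → (φ(1),φ(7)) = (0,9) ∈ E(G2) ✓
  (1,10) → (φ(1),φ(10)) = (4,9) ∈ E(G2) ✓
  (2,3) → (φ(2),φ(3)) = (3,10) ∈ E(G2) ✓
  (2,6) → (φ(2),φ(6)) = (2,10) ∈ E(G2) ✓
  (2,10) → (φ(2),φ(10)) = (4,10) ∈ E(G2) ✓
  (3,4) → (φ(3),φ(4)) = (3,7) ∈ E(G2) ✓
  (4,9) → (φ(4),φ(9)) = (6,7) ∈ E(G2) ✓
  (5,6) → (φ(5),φ(6)) = (2,5) ∈ E(G2) ✓
  (5,8) → (φ(5),φ(8)) = (1,5) ∈ E(G2) ✓
  (6,7) → (φ(6),φ(7)) = (0,2) ∈ E(G2) ✓
  (6,9) → (φ(6),φ(9)) = (2,6) ∈ E(G2) ✓
  (6,10) → (φ(6),φ(10)) = (2,4) ∈ E(G2) ✓
  (7,8) → (φ(7),φ(8)) = (0,1) ∈ E(G2) ✓
  (7,9) → (φ(7),φ(9)) = (0,6) ∈ E(G2) ✓
  (8,9) → (φ(8),φ(9)) = (1,6) ∈ E(G2) ✓
All 22 edges of G1 map to edges of G2, and |E(G1)| = |E(G2)| = 22, so φ is a bijection on edges as well as vertices. Hence G1 ≅ G2.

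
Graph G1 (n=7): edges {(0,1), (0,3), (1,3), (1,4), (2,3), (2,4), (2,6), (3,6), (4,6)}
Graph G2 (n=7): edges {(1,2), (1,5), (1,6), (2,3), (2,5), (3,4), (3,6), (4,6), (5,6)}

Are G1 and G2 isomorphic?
Yes, isomorphic

The graphs are isomorphic.
One valid mapping φ: V(G1) → V(G2): 0→4, 1→3, 2→5, 3→6, 4→2, 5→0, 6→1

Verify φ preserves adjacency — for each edge of G1, its image is an edge of G2:
  (0,1) → (φ(0),φ(1)) = (3,4) ∈ E(G2) ✓
  (0,3) → (φ(0),φ(3)) = (4,6) ∈ E(G2) ✓
  (1,3) → (φ(1),φ(3)) = (3,6) ∈ E(G2) ✓
  (1,4) → (φ(1),φ(4)) = (2,3) ∈ E(G2) ✓
  (2,3) → (φ(2),φ(3)) = (5,6) ∈ E(G2) ✓
  (2,4) → (φ(2),φ(4)) = (2,5) ∈ E(G2) ✓
  (2,6) → (φ(2),φ(6)) = (1,5) ∈ E(G2) ✓
  (3,6) → (φ(3),φ(6)) = (1,6) ∈ E(G2) ✓
  (4,6) → (φ(4),φ(6)) = (1,2) ∈ E(G2) ✓
All 9 edges of G1 map to edges of G2, and |E(G1)| = |E(G2)| = 9, so φ is a bijection on edges as well as vertices. Hence G1 ≅ G2.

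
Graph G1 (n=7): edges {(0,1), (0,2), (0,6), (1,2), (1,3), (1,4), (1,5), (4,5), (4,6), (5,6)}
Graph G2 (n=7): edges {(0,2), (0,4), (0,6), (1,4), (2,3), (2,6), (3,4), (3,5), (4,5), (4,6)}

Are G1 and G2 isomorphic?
Yes, isomorphic

The graphs are isomorphic.
One valid mapping φ: V(G1) → V(G2): 0→3, 1→4, 2→5, 3→1, 4→0, 5→6, 6→2

Verify φ preserves adjacency — for each edge of G1, its image is an edge of G2:
  (0,1) → (φ(0),φ(1)) = (3,4) ∈ E(G2) ✓
  (0,2) → (φ(0),φ(2)) = (3,5) ∈ E(G2) ✓
  (0,6) → (φ(0),φ(6)) = (2,3) ∈ E(G2) ✓
  (1,2) → (φ(1),φ(2)) = (4,5) ∈ E(G2) ✓
  (1,3) → (φ(1),φ(3)) = (1,4) ∈ E(G2) ✓
  (1,4) → (φ(1),φ(4)) = (0,4) ∈ E(G2) ✓
  (1,5) → (φ(1),φ(5)) = (4,6) ∈ E(G2) ✓
  (4,5) → (φ(4),φ(5)) = (0,6) ∈ E(G2) ✓
  (4,6) → (φ(4),φ(6)) = (0,2) ∈ E(G2) ✓
  (5,6) → (φ(5),φ(6)) = (2,6) ∈ E(G2) ✓
All 10 edges of G1 map to edges of G2, and |E(G1)| = |E(G2)| = 10, so φ is a bijection on edges as well as vertices. Hence G1 ≅ G2.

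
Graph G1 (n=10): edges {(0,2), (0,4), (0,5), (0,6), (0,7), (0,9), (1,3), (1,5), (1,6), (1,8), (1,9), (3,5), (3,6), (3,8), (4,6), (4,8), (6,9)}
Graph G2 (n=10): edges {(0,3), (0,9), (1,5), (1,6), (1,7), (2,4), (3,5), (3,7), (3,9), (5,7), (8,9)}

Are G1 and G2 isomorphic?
No, not isomorphic

The graphs are NOT isomorphic.

Connected components of G1: 1 component(s) with vertex sets [[0, 1, 2, 3, 4, 5, 6, 7, 8, 9]], sizes [10].
Connected components of G2: 2 component(s) with vertex sets [[2, 4], [0, 1, 3, 5, 6, 7, 8, 9]], sizes [2, 8].
The number of connected components (and the multiset of component sizes) is an isomorphism invariant — an isomorphism maps each component of G1 bijectively onto a component of G2. Since G1 has 1 component(s) and G2 has 2, they cannot be isomorphic.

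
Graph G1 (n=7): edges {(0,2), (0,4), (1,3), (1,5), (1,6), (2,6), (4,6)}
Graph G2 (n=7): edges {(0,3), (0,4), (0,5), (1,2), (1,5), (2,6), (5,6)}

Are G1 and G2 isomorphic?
Yes, isomorphic

The graphs are isomorphic.
One valid mapping φ: V(G1) → V(G2): 0→2, 1→0, 2→6, 3→3, 4→1, 5→4, 6→5

Verify φ preserves adjacency — for each edge of G1, its image is an edge of G2:
  (0,2) → (φ(0),φ(2)) = (2,6) ∈ E(G2) ✓
  (0,4) → (φ(0),φ(4)) = (1,2) ∈ E(G2) ✓
  (1,3) → (φ(1),φ(3)) = (0,3) ∈ E(G2) ✓
  (1,5) → (φ(1),φ(5)) = (0,4) ∈ E(G2) ✓
  (1,6) → (φ(1),φ(6)) = (0,5) ∈ E(G2) ✓
  (2,6) → (φ(2),φ(6)) = (5,6) ∈ E(G2) ✓
  (4,6) → (φ(4),φ(6)) = (1,5) ∈ E(G2) ✓
All 7 edges of G1 map to edges of G2, and |E(G1)| = |E(G2)| = 7, so φ is a bijection on edges as well as vertices. Hence G1 ≅ G2.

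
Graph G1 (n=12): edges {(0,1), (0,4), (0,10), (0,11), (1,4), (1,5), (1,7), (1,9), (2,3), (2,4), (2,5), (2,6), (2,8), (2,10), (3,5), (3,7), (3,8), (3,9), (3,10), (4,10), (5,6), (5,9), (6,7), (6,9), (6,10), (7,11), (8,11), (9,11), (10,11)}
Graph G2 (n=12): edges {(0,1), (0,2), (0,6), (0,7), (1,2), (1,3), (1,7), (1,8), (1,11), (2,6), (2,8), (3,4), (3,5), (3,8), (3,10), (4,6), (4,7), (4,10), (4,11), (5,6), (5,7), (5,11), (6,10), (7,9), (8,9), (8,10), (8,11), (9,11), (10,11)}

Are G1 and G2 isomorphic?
Yes, isomorphic

The graphs are isomorphic.
One valid mapping φ: V(G1) → V(G2): 0→0, 1→6, 2→8, 3→11, 4→2, 5→10, 6→3, 7→5, 8→9, 9→4, 10→1, 11→7

Verify φ preserves adjacency — for each edge of G1, its image is an edge of G2:
  (0,1) → (φ(0),φ(1)) = (0,6) ∈ E(G2) ✓
  (0,4) → (φ(0),φ(4)) = (0,2) ∈ E(G2) ✓
  (0,10) → (φ(0),φ(10)) = (0,1) ∈ E(G2) ✓
  (0,11) → (φ(0),φ(11)) = (0,7) ∈ E(G2) ✓
  (1,4) → (φ(1),φ(4)) = (2,6) ∈ E(G2) ✓
  (1,5) → (φ(1),φ(5)) = (6,10) ∈ E(G2) ✓
  (1,7) → (φ(1),φ(7)) = (5,6) ∈ E(G2) ✓
  (1,9) → (φ(1),φ(9)) = (4,6) ∈ E(G2) ✓
  (2,3) → (φ(2),φ(3)) = (8,11) ∈ E(G2) ✓
  (2,4) → (φ(2),φ(4)) = (2,8) ∈ E(G2) ✓
  (2,5) → (φ(2),φ(5)) = (8,10) ∈ E(G2) ✓
  (2,6) → (φ(2),φ(6)) = (3,8) ∈ E(G2) ✓
  (2,8) → (φ(2),φ(8)) = (8,9) ∈ E(G2) ✓
  (2,10) → (φ(2),φ(10)) = (1,8) ∈ E(G2) ✓
  (3,5) → (φ(3),φ(5)) = (10,11) ∈ E(G2) ✓
  (3,7) → (φ(3),φ(7)) = (5,11) ∈ E(G2) ✓
  (3,8) → (φ(3),φ(8)) = (9,11) ∈ E(G2) ✓
  (3,9) → (φ(3),φ(9)) = (4,11) ∈ E(G2) ✓
  (3,10) → (φ(3),φ(10)) = (1,11) ∈ E(G2) ✓
  (4,10) → (φ(4),φ(10)) = (1,2) ∈ E(G2) ✓
  (5,6) → (φ(5),φ(6)) = (3,10) ∈ E(G2) ✓
  (5,9) → (φ(5),φ(9)) = (4,10) ∈ E(G2) ✓
  (6,7) → (φ(6),φ(7)) = (3,5) ∈ E(G2) ✓
  (6,9) → (φ(6),φ(9)) = (3,4) ∈ E(G2) ✓
  (6,10) → (φ(6),φ(10)) = (1,3) ∈ E(G2) ✓
  (7,11) → (φ(7),φ(11)) = (5,7) ∈ E(G2) ✓
  (8,11) → (φ(8),φ(11)) = (7,9) ∈ E(G2) ✓
  (9,11) → (φ(9),φ(11)) = (4,7) ∈ E(G2) ✓
  (10,11) → (φ(10),φ(11)) = (1,7) ∈ E(G2) ✓
All 29 edges of G1 map to edges of G2, and |E(G1)| = |E(G2)| = 29, so φ is a bijection on edges as well as vertices. Hence G1 ≅ G2.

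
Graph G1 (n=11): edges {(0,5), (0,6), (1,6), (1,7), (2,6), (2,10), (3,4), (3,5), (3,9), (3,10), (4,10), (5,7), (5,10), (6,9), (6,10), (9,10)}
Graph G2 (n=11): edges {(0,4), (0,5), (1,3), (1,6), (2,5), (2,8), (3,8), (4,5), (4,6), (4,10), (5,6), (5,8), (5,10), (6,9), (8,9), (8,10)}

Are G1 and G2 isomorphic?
Yes, isomorphic

The graphs are isomorphic.
One valid mapping φ: V(G1) → V(G2): 0→9, 1→3, 2→2, 3→4, 4→0, 5→6, 6→8, 7→1, 8→7, 9→10, 10→5

Verify φ preserves adjacency — for each edge of G1, its image is an edge of G2:
  (0,5) → (φ(0),φ(5)) = (6,9) ∈ E(G2) ✓
  (0,6) → (φ(0),φ(6)) = (8,9) ∈ E(G2) ✓
  (1,6) → (φ(1),φ(6)) = (3,8) ∈ E(G2) ✓
  (1,7) → (φ(1),φ(7)) = (1,3) ∈ E(G2) ✓
  (2,6) → (φ(2),φ(6)) = (2,8) ∈ E(G2) ✓
  (2,10) → (φ(2),φ(10)) = (2,5) ∈ E(G2) ✓
  (3,4) → (φ(3),φ(4)) = (0,4) ∈ E(G2) ✓
  (3,5) → (φ(3),φ(5)) = (4,6) ∈ E(G2) ✓
  (3,9) → (φ(3),φ(9)) = (4,10) ∈ E(G2) ✓
  (3,10) → (φ(3),φ(10)) = (4,5) ∈ E(G2) ✓
  (4,10) → (φ(4),φ(10)) = (0,5) ∈ E(G2) ✓
  (5,7) → (φ(5),φ(7)) = (1,6) ∈ E(G2) ✓
  (5,10) → (φ(5),φ(10)) = (5,6) ∈ E(G2) ✓
  (6,9) → (φ(6),φ(9)) = (8,10) ∈ E(G2) ✓
  (6,10) → (φ(6),φ(10)) = (5,8) ∈ E(G2) ✓
  (9,10) → (φ(9),φ(10)) = (5,10) ∈ E(G2) ✓
All 16 edges of G1 map to edges of G2, and |E(G1)| = |E(G2)| = 16, so φ is a bijection on edges as well as vertices. Hence G1 ≅ G2.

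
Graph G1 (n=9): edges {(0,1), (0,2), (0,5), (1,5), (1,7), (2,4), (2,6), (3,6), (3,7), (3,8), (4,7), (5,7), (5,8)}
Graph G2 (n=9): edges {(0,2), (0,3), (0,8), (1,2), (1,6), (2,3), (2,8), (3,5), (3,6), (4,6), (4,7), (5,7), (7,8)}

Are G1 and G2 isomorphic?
Yes, isomorphic

The graphs are isomorphic.
One valid mapping φ: V(G1) → V(G2): 0→8, 1→0, 2→7, 3→6, 4→5, 5→2, 6→4, 7→3, 8→1

Verify φ preserves adjacency — for each edge of G1, its image is an edge of G2:
  (0,1) → (φ(0),φ(1)) = (0,8) ∈ E(G2) ✓
  (0,2) → (φ(0),φ(2)) = (7,8) ∈ E(G2) ✓
  (0,5) → (φ(0),φ(5)) = (2,8) ∈ E(G2) ✓
  (1,5) → (φ(1),φ(5)) = (0,2) ∈ E(G2) ✓
  (1,7) → (φ(1),φ(7)) = (0,3) ∈ E(G2) ✓
  (2,4) → (φ(2),φ(4)) = (5,7) ∈ E(G2) ✓
  (2,6) → (φ(2),φ(6)) = (4,7) ∈ E(G2) ✓
  (3,6) → (φ(3),φ(6)) = (4,6) ∈ E(G2) ✓
  (3,7) → (φ(3),φ(7)) = (3,6) ∈ E(G2) ✓
  (3,8) → (φ(3),φ(8)) = (1,6) ∈ E(G2) ✓
  (4,7) → (φ(4),φ(7)) = (3,5) ∈ E(G2) ✓
  (5,7) → (φ(5),φ(7)) = (2,3) ∈ E(G2) ✓
  (5,8) → (φ(5),φ(8)) = (1,2) ∈ E(G2) ✓
All 13 edges of G1 map to edges of G2, and |E(G1)| = |E(G2)| = 13, so φ is a bijection on edges as well as vertices. Hence G1 ≅ G2.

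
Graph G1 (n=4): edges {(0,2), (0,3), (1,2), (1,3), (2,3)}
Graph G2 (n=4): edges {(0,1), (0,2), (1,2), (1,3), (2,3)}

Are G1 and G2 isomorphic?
Yes, isomorphic

The graphs are isomorphic.
One valid mapping φ: V(G1) → V(G2): 0→0, 1→3, 2→1, 3→2

Verify φ preserves adjacency — for each edge of G1, its image is an edge of G2:
  (0,2) → (φ(0),φ(2)) = (0,1) ∈ E(G2) ✓
  (0,3) → (φ(0),φ(3)) = (0,2) ∈ E(G2) ✓
  (1,2) → (φ(1),φ(2)) = (1,3) ∈ E(G2) ✓
  (1,3) → (φ(1),φ(3)) = (2,3) ∈ E(G2) ✓
  (2,3) → (φ(2),φ(3)) = (1,2) ∈ E(G2) ✓
All 5 edges of G1 map to edges of G2, and |E(G1)| = |E(G2)| = 5, so φ is a bijection on edges as well as vertices. Hence G1 ≅ G2.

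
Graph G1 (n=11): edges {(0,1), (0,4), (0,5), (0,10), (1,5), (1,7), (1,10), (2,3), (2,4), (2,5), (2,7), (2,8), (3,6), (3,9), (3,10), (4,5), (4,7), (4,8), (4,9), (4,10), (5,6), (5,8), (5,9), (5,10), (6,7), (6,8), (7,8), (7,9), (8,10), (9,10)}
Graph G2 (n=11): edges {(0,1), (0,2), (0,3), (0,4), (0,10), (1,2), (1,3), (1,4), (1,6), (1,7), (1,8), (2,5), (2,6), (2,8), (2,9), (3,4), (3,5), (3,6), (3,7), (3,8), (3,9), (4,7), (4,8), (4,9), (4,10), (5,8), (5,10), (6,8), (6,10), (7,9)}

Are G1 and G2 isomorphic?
Yes, isomorphic

The graphs are isomorphic.
One valid mapping φ: V(G1) → V(G2): 0→7, 1→9, 2→6, 3→10, 4→1, 5→3, 6→5, 7→2, 8→8, 9→0, 10→4

Verify φ preserves adjacency — for each edge of G1, its image is an edge of G2:
  (0,1) → (φ(0),φ(1)) = (7,9) ∈ E(G2) ✓
  (0,4) → (φ(0),φ(4)) = (1,7) ∈ E(G2) ✓
  (0,5) → (φ(0),φ(5)) = (3,7) ∈ E(G2) ✓
  (0,10) → (φ(0),φ(10)) = (4,7) ∈ E(G2) ✓
  (1,5) → (φ(1),φ(5)) = (3,9) ∈ E(G2) ✓
  (1,7) → (φ(1),φ(7)) = (2,9) ∈ E(G2) ✓
  (1,10) → (φ(1),φ(10)) = (4,9) ∈ E(G2) ✓
  (2,3) → (φ(2),φ(3)) = (6,10) ∈ E(G2) ✓
  (2,4) → (φ(2),φ(4)) = (1,6) ∈ E(G2) ✓
  (2,5) → (φ(2),φ(5)) = (3,6) ∈ E(G2) ✓
  (2,7) → (φ(2),φ(7)) = (2,6) ∈ E(G2) ✓
  (2,8) → (φ(2),φ(8)) = (6,8) ∈ E(G2) ✓
  (3,6) → (φ(3),φ(6)) = (5,10) ∈ E(G2) ✓
  (3,9) → (φ(3),φ(9)) = (0,10) ∈ E(G2) ✓
  (3,10) → (φ(3),φ(10)) = (4,10) ∈ E(G2) ✓
  (4,5) → (φ(4),φ(5)) = (1,3) ∈ E(G2) ✓
  (4,7) → (φ(4),φ(7)) = (1,2) ∈ E(G2) ✓
  (4,8) → (φ(4),φ(8)) = (1,8) ∈ E(G2) ✓
  (4,9) → (φ(4),φ(9)) = (0,1) ∈ E(G2) ✓
  (4,10) → (φ(4),φ(10)) = (1,4) ∈ E(G2) ✓
  (5,6) → (φ(5),φ(6)) = (3,5) ∈ E(G2) ✓
  (5,8) → (φ(5),φ(8)) = (3,8) ∈ E(G2) ✓
  (5,9) → (φ(5),φ(9)) = (0,3) ∈ E(G2) ✓
  (5,10) → (φ(5),φ(10)) = (3,4) ∈ E(G2) ✓
  (6,7) → (φ(6),φ(7)) = (2,5) ∈ E(G2) ✓
  (6,8) → (φ(6),φ(8)) = (5,8) ∈ E(G2) ✓
  (7,8) → (φ(7),φ(8)) = (2,8) ∈ E(G2) ✓
  (7,9) → (φ(7),φ(9)) = (0,2) ∈ E(G2) ✓
  (8,10) → (φ(8),φ(10)) = (4,8) ∈ E(G2) ✓
  (9,10) → (φ(9),φ(10)) = (0,4) ∈ E(G2) ✓
All 30 edges of G1 map to edges of G2, and |E(G1)| = |E(G2)| = 30, so φ is a bijection on edges as well as vertices. Hence G1 ≅ G2.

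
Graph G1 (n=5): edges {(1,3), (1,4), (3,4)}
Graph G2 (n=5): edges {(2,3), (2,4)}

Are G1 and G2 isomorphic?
No, not isomorphic

The graphs are NOT isomorphic.

Degrees in G1: deg(0)=0, deg(1)=2, deg(2)=0, deg(3)=2, deg(4)=2.
Sorted degree sequence of G1: [2, 2, 2, 0, 0].
Degrees in G2: deg(0)=0, deg(1)=0, deg(2)=2, deg(3)=1, deg(4)=1.
Sorted degree sequence of G2: [2, 1, 1, 0, 0].
The (sorted) degree sequence is an isomorphism invariant, so since G1 and G2 have different degree sequences they cannot be isomorphic.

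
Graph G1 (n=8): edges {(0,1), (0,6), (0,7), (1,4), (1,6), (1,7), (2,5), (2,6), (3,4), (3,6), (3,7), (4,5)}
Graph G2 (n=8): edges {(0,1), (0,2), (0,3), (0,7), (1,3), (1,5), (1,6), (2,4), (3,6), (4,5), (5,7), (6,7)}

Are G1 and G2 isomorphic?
Yes, isomorphic

The graphs are isomorphic.
One valid mapping φ: V(G1) → V(G2): 0→3, 1→1, 2→2, 3→7, 4→5, 5→4, 6→0, 7→6

Verify φ preserves adjacency — for each edge of G1, its image is an edge of G2:
  (0,1) → (φ(0),φ(1)) = (1,3) ∈ E(G2) ✓
  (0,6) → (φ(0),φ(6)) = (0,3) ∈ E(G2) ✓
  (0,7) → (φ(0),φ(7)) = (3,6) ∈ E(G2) ✓
  (1,4) → (φ(1),φ(4)) = (1,5) ∈ E(G2) ✓
  (1,6) → (φ(1),φ(6)) = (0,1) ∈ E(G2) ✓
  (1,7) → (φ(1),φ(7)) = (1,6) ∈ E(G2) ✓
  (2,5) → (φ(2),φ(5)) = (2,4) ∈ E(G2) ✓
  (2,6) → (φ(2),φ(6)) = (0,2) ∈ E(G2) ✓
  (3,4) → (φ(3),φ(4)) = (5,7) ∈ E(G2) ✓
  (3,6) → (φ(3),φ(6)) = (0,7) ∈ E(G2) ✓
  (3,7) → (φ(3),φ(7)) = (6,7) ∈ E(G2) ✓
  (4,5) → (φ(4),φ(5)) = (4,5) ∈ E(G2) ✓
All 12 edges of G1 map to edges of G2, and |E(G1)| = |E(G2)| = 12, so φ is a bijection on edges as well as vertices. Hence G1 ≅ G2.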